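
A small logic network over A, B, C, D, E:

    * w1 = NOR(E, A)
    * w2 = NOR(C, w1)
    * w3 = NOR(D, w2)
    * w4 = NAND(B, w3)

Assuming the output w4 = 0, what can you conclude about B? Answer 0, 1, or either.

1

w4 = NAND(B, w3) must be 0, so both B = 1 and w3 = 1.
w3 = NOR(D, w2) must be 1, so both D = 0 and w2 = 0.
w2 = NOR(C, w1) must be 0, so at least one of C, w1 is 1.
Every assignment with w4 = 0 has B = 1; there are 5 such assignment(s).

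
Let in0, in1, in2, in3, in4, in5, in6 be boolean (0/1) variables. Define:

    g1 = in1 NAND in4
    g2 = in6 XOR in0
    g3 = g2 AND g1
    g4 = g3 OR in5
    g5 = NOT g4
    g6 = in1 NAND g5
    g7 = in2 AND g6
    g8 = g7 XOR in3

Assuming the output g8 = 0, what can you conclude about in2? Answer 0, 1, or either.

Both values of in2 occur among assignments with g8 = 0:
  in2=0: in0=0, in1=0, in2=0, in3=0, in4=0, in5=0, in6=0
  in2=1: in0=0, in1=0, in2=1, in3=1, in4=0, in5=0, in6=0

either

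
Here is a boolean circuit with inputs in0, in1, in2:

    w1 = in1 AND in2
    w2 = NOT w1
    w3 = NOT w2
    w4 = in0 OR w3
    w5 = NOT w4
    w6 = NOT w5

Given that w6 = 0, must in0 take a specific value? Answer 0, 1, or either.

0

w6 = NOT w5 must be 0, so w5 = 1.
Every assignment with w6 = 0 has in0 = 0; there are 3 such assignment(s).
  in0=0, in1=0, in2=0
  in0=0, in1=0, in2=1
  in0=0, in1=1, in2=0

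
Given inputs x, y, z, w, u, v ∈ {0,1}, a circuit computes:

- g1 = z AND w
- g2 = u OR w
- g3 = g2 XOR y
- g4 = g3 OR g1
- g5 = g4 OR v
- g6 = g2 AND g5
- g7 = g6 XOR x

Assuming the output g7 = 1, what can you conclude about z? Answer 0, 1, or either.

Both values of z occur among assignments with g7 = 1:
  z=0: x=0, y=0, z=0, w=0, u=1, v=0
  z=1: x=0, y=0, z=1, w=0, u=1, v=0

either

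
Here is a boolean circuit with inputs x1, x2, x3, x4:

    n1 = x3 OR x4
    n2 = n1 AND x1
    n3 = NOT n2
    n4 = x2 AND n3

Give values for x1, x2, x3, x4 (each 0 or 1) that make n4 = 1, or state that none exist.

Check with x1=0, x2=1, x3=0, x4=1:
n1 = x3 OR x4 = 0 OR 1 = 1
n2 = n1 AND x1 = 1 AND 0 = 0
n3 = NOT n2 = NOT 0 = 1
n4 = x2 AND n3 = 1 AND 1 = 1
So n4 = 1 as required.

x1=0, x2=1, x3=0, x4=1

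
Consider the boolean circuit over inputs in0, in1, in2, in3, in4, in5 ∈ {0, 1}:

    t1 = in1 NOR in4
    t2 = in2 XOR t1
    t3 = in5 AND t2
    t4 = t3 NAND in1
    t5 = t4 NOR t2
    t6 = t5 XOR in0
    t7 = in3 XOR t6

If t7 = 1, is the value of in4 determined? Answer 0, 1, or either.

either

Both values of in4 occur among assignments with t7 = 1:
  in4=0: in0=0, in1=0, in2=0, in3=1, in4=0, in5=0
  in4=1: in0=0, in1=0, in2=0, in3=1, in4=1, in5=0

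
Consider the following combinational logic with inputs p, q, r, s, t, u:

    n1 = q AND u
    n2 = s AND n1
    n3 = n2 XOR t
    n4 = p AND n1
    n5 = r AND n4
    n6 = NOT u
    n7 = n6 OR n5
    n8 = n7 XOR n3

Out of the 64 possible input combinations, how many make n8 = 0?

n8 = n7 XOR n3 must be 0, so n7 and n3 are equal.
Enumerating the 64 input combinations, 32 give n8 = 0 and 32 give n8 = 1.

32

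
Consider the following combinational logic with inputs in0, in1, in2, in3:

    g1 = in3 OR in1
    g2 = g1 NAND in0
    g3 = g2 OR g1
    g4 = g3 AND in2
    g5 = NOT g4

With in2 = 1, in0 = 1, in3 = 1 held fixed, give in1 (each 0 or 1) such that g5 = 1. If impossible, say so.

With in2 = 1, in0 = 1, in3 = 1 fixed, none of the 2 settings of in1 give g5 = 1.
For example, with in1=0:
g1 = in3 OR in1 = 1 OR 0 = 1
g2 = g1 NAND in0 = 1 NAND 1 = 0
g3 = g2 OR g1 = 0 OR 1 = 1
g4 = g3 AND in2 = 1 AND 1 = 1
g5 = NOT g4 = NOT 1 = 0
giving g5 = 0 ≠ 1.

no solution exists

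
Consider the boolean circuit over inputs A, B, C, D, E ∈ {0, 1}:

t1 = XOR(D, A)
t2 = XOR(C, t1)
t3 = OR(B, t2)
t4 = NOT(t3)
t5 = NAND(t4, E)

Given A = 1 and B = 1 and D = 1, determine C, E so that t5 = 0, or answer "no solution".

no solution exists

With A = 1 and B = 1 and D = 1 fixed, none of the 4 settings of C, E give t5 = 0.
For example, with C=1, E=1:
t1 = XOR(D, A) = XOR(1, 1) = 0
t2 = XOR(C, t1) = XOR(1, 0) = 1
t3 = OR(B, t2) = OR(1, 1) = 1
t4 = NOT(t3) = NOT 1 = 0
t5 = NAND(t4, E) = NAND(0, 1) = 1
giving t5 = 1 ≠ 0.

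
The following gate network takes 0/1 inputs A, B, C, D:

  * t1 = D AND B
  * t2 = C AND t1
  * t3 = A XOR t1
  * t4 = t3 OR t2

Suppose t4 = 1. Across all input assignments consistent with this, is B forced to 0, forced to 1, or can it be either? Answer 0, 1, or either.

Both values of B occur among assignments with t4 = 1:
  B=0: A=1, B=0, C=0, D=0
  B=1: A=0, B=1, C=0, D=1

either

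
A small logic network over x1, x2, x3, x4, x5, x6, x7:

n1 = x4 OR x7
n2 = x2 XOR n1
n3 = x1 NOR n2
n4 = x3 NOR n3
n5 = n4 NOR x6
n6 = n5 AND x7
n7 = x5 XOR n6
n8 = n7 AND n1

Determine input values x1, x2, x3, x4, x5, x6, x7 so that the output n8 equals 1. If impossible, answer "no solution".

Check with x1=0, x2=0, x3=0, x4=0, x5=1, x6=1, x7=1:
n1 = x4 OR x7 = 0 OR 1 = 1
n2 = x2 XOR n1 = 0 XOR 1 = 1
n3 = x1 NOR n2 = 0 NOR 1 = 0
n4 = x3 NOR n3 = 0 NOR 0 = 1
n5 = n4 NOR x6 = 1 NOR 1 = 0
n6 = n5 AND x7 = 0 AND 1 = 0
n7 = x5 XOR n6 = 1 XOR 0 = 1
n8 = n7 AND n1 = 1 AND 1 = 1
So n8 = 1 as required.

x1=0, x2=0, x3=0, x4=0, x5=1, x6=1, x7=1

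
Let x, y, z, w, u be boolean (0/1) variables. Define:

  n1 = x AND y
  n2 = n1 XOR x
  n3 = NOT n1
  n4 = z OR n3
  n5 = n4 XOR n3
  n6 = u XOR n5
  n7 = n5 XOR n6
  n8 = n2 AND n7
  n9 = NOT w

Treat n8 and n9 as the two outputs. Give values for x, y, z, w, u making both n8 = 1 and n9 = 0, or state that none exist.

Check with x=1, y=0, z=0, w=1, u=1:
n1 = x AND y = 1 AND 0 = 0
n2 = n1 XOR x = 0 XOR 1 = 1
n3 = NOT n1 = NOT 0 = 1
n4 = z OR n3 = 0 OR 1 = 1
n5 = n4 XOR n3 = 1 XOR 1 = 0
n6 = u XOR n5 = 1 XOR 0 = 1
n7 = n5 XOR n6 = 0 XOR 1 = 1
n8 = n2 AND n7 = 1 AND 1 = 1
n9 = NOT w = NOT 1 = 0
So n8 = 1 and n9 = 0.

x=1, y=0, z=0, w=1, u=1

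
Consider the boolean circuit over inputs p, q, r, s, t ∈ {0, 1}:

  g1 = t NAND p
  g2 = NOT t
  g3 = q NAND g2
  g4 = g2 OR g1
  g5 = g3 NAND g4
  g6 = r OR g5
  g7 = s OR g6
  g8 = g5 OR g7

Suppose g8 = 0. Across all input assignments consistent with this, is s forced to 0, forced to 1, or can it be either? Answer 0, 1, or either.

g8 = g5 OR g7 must be 0, so both g5 = 0 and g7 = 0.
g5 = g3 NAND g4 must be 0, so both g3 = 1 and g4 = 1.
g7 = s OR g6 must be 0, so both s = 0 and g6 = 0.
Every assignment with g8 = 0 has s = 0; there are 4 such assignment(s).
  p=0, q=0, r=0, s=0, t=0
  p=0, q=0, r=0, s=0, t=1
  p=0, q=1, r=0, s=0, t=1
  p=1, q=0, r=0, s=0, t=0

0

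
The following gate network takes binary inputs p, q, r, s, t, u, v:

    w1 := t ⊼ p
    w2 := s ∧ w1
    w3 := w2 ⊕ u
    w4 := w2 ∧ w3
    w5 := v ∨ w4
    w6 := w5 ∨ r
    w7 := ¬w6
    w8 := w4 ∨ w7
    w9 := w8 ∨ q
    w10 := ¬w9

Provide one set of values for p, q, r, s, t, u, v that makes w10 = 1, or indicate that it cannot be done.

p=0 q=0 r=1 s=0 t=1 u=1 v=1

Check with p=0 q=0 r=1 s=0 t=1 u=1 v=1:
w1 = t ⊼ p = 1 ⊼ 0 = 1
w2 = s ∧ w1 = 0 ∧ 1 = 0
w3 = w2 ⊕ u = 0 ⊕ 1 = 1
w4 = w2 ∧ w3 = 0 ∧ 1 = 0
w5 = v ∨ w4 = 1 ∨ 0 = 1
w6 = w5 ∨ r = 1 ∨ 1 = 1
w7 = ¬w6 = ¬1 = 0
w8 = w4 ∨ w7 = 0 ∨ 0 = 0
w9 = w8 ∨ q = 0 ∨ 0 = 0
w10 = ¬w9 = ¬0 = 1
So w10 = 1 as required.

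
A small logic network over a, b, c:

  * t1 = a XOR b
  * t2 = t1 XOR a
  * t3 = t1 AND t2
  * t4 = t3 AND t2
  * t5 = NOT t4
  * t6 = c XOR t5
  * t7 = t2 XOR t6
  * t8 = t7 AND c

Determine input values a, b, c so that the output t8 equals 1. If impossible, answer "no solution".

Check with a=1 b=1 c=1:
t1 = a XOR b = 1 XOR 1 = 0
t2 = t1 XOR a = 0 XOR 1 = 1
t3 = t1 AND t2 = 0 AND 1 = 0
t4 = t3 AND t2 = 0 AND 1 = 0
t5 = NOT t4 = NOT 0 = 1
t6 = c XOR t5 = 1 XOR 1 = 0
t7 = t2 XOR t6 = 1 XOR 0 = 1
t8 = t7 AND c = 1 AND 1 = 1
So t8 = 1 as required.

a=1 b=1 c=1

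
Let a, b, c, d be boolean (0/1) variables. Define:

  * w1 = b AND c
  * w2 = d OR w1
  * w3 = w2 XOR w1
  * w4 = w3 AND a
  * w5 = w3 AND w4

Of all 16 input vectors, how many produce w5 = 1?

w5 = w3 AND w4 must be 1, so both w3 = 1 and w4 = 1.
w3 = w2 XOR w1 must be 1, so w2 and w1 differ.
w4 = w3 AND a must be 1, so both w3 = 1 and a = 1.
Satisfying assignments:
  a=1, b=0, c=0, d=1
  a=1, b=0, c=1, d=1
  a=1, b=1, c=0, d=1

3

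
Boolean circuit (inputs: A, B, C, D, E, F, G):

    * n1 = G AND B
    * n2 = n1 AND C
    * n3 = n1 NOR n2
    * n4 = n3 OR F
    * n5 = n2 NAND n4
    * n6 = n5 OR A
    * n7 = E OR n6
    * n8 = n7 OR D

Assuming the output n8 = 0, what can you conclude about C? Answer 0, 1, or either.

n8 = n7 OR D must be 0, so both n7 = 0 and D = 0.
Every assignment with n8 = 0 has C = 1; there are 1 such assignment(s).
  A=0, B=1, C=1, D=0, E=0, F=1, G=1

1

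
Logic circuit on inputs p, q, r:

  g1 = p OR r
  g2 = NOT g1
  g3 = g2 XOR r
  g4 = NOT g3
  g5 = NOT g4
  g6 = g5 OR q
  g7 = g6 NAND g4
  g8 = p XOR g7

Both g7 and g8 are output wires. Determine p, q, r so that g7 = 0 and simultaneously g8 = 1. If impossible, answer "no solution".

p=1 q=1 r=0

Check with p=1 q=1 r=0:
g1 = p OR r = 1 OR 0 = 1
g2 = NOT g1 = NOT 1 = 0
g3 = g2 XOR r = 0 XOR 0 = 0
g4 = NOT g3 = NOT 0 = 1
g5 = NOT g4 = NOT 1 = 0
g6 = g5 OR q = 0 OR 1 = 1
g7 = g6 NAND g4 = 1 NAND 1 = 0
g8 = p XOR g7 = 1 XOR 0 = 1
So g7 = 0 and g8 = 1.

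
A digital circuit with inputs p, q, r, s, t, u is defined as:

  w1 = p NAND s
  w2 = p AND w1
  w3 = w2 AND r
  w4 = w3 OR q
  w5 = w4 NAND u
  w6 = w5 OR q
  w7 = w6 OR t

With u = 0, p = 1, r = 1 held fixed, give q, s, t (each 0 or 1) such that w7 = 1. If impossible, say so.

w7 = w6 OR t must be 1, so at least one of w6, t is 1.
Check with u = 0, p = 1, r = 1 and q=0, s=1, t=0:
w1 = p NAND s = 1 NAND 1 = 0
w2 = p AND w1 = 1 AND 0 = 0
w3 = w2 AND r = 0 AND 1 = 0
w4 = w3 OR q = 0 OR 0 = 0
w5 = w4 NAND u = 0 NAND 0 = 1
w6 = w5 OR q = 1 OR 0 = 1
w7 = w6 OR t = 1 OR 0 = 1
So w7 = 1.

q=0, s=1, t=0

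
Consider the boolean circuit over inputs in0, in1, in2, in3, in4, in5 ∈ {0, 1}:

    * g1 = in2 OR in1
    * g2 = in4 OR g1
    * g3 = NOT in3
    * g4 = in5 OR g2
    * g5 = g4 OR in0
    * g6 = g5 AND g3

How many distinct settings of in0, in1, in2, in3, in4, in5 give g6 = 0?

g6 = g5 AND g3 must be 0, so at least one of g5, g3 is 0.
Enumerating the 64 input combinations, 33 give g6 = 0 and 31 give g6 = 1.

33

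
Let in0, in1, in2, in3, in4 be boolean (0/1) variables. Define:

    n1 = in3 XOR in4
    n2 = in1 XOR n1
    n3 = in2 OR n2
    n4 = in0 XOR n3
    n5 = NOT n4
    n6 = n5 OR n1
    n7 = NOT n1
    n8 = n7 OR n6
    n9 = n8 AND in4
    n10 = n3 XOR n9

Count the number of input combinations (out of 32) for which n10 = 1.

16

n10 = n3 XOR n9 must be 1, so n3 and n9 differ.
Enumerating the 32 input combinations, 16 give n10 = 1 and 16 give n10 = 0.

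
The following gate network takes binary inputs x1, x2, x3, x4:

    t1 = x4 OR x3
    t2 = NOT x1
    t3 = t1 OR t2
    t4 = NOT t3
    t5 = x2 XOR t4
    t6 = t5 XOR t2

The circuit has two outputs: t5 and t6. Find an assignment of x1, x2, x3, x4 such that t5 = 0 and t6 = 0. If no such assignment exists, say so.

Check with x1=1, x2=0, x3=1, x4=0:
t1 = x4 OR x3 = 0 OR 1 = 1
t2 = NOT x1 = NOT 1 = 0
t3 = t1 OR t2 = 1 OR 0 = 1
t4 = NOT t3 = NOT 1 = 0
t5 = x2 XOR t4 = 0 XOR 0 = 0
t6 = t5 XOR t2 = 0 XOR 0 = 0
So t5 = 0 and t6 = 0.

x1=1, x2=0, x3=1, x4=0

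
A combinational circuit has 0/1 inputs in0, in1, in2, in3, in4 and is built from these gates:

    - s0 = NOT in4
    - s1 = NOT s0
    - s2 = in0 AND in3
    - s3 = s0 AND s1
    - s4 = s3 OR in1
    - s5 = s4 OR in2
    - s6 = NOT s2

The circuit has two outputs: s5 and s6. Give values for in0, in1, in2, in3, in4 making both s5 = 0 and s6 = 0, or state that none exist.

Check with in0=1, in1=0, in2=0, in3=1, in4=0:
s0 = NOT in4 = NOT 0 = 1
s1 = NOT s0 = NOT 1 = 0
s2 = in0 AND in3 = 1 AND 1 = 1
s3 = s0 AND s1 = 1 AND 0 = 0
s4 = s3 OR in1 = 0 OR 0 = 0
s5 = s4 OR in2 = 0 OR 0 = 0
s6 = NOT s2 = NOT 1 = 0
So s5 = 0 and s6 = 0.

in0=1, in1=0, in2=0, in3=1, in4=0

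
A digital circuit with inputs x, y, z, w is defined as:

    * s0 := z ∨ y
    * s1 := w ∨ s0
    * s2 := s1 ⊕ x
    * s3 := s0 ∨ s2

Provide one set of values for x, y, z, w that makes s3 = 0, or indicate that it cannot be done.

s3 = s0 ∨ s2 must be 0, so both s0 = 0 and s2 = 0.
s0 = z ∨ y must be 0, so both z = 0 and y = 0.
Check with x=1 y=0 z=0 w=1:
s0 = z ∨ y = 0 ∨ 0 = 0
s1 = w ∨ s0 = 1 ∨ 0 = 1
s2 = s1 ⊕ x = 1 ⊕ 1 = 0
s3 = s0 ∨ s2 = 0 ∨ 0 = 0
So s3 = 0 as required.

x=1 y=0 z=0 w=1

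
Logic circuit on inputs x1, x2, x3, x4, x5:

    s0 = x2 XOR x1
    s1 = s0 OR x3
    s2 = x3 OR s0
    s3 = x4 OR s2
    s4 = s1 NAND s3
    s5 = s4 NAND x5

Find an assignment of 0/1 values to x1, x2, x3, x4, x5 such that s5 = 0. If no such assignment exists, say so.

Check with x1=0 x2=0 x3=0 x4=0 x5=1:
s0 = x2 XOR x1 = 0 XOR 0 = 0
s1 = s0 OR x3 = 0 OR 0 = 0
s2 = x3 OR s0 = 0 OR 0 = 0
s3 = x4 OR s2 = 0 OR 0 = 0
s4 = s1 NAND s3 = 0 NAND 0 = 1
s5 = s4 NAND x5 = 1 NAND 1 = 0
So s5 = 0 as required.

x1=0 x2=0 x3=0 x4=0 x5=1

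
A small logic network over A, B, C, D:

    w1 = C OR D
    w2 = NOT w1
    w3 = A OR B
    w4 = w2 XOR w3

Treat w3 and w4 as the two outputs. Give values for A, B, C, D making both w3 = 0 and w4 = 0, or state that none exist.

A=0, B=0, C=1, D=1

Check with A=0, B=0, C=1, D=1:
w1 = C OR D = 1 OR 1 = 1
w2 = NOT w1 = NOT 1 = 0
w3 = A OR B = 0 OR 0 = 0
w4 = w2 XOR w3 = 0 XOR 0 = 0
So w3 = 0 and w4 = 0.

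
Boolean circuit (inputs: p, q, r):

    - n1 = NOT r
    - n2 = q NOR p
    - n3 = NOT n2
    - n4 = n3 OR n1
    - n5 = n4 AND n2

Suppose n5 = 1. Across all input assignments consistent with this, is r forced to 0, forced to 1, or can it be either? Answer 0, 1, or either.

0

n5 = n4 AND n2 must be 1, so both n4 = 1 and n2 = 1.
n4 = n3 OR n1 must be 1, so at least one of n3, n1 is 1.
n2 = q NOR p must be 1, so both q = 0 and p = 0.
Every assignment with n5 = 1 has r = 0; there are 1 such assignment(s).
  p=0, q=0, r=0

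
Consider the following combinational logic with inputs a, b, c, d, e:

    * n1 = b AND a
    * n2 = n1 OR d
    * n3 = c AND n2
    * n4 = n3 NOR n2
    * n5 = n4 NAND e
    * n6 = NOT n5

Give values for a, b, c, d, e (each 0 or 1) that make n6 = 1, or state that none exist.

Check with a=0, b=0, c=1, d=0, e=1:
n1 = b AND a = 0 AND 0 = 0
n2 = n1 OR d = 0 OR 0 = 0
n3 = c AND n2 = 1 AND 0 = 0
n4 = n3 NOR n2 = 0 NOR 0 = 1
n5 = n4 NAND e = 1 NAND 1 = 0
n6 = NOT n5 = NOT 0 = 1
So n6 = 1 as required.

a=0, b=0, c=1, d=0, e=1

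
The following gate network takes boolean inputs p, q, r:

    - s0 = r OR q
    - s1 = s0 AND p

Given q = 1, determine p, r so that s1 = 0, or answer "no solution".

Check with q = 1 and p=0, r=0:
s0 = r OR q = 0 OR 1 = 1
s1 = s0 AND p = 1 AND 0 = 0
So s1 = 0.

p=0 r=0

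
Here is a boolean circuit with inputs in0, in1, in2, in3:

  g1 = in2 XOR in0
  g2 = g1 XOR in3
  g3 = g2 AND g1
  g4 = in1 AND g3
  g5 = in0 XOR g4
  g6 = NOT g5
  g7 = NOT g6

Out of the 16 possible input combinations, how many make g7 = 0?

g7 = NOT g6 must be 0, so g6 = 1.
g6 = NOT g5 must be 1, so g5 = 0.
Enumerating the 16 input combinations, 8 give g7 = 0 and 8 give g7 = 1.

8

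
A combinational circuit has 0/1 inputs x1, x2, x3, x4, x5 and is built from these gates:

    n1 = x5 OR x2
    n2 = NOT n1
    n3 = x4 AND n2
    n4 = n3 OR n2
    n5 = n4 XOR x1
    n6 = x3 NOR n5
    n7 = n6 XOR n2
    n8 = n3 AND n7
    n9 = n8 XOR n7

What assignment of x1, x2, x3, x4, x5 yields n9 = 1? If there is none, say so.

n9 = n8 XOR n7 must be 1, so n8 and n7 differ.
Check with x1=0 x2=0 x3=0 x4=1 x5=1:
n1 = x5 OR x2 = 1 OR 0 = 1
n2 = NOT n1 = NOT 1 = 0
n3 = x4 AND n2 = 1 AND 0 = 0
n4 = n3 OR n2 = 0 OR 0 = 0
n5 = n4 XOR x1 = 0 XOR 0 = 0
n6 = x3 NOR n5 = 0 NOR 0 = 1
n7 = n6 XOR n2 = 1 XOR 0 = 1
n8 = n3 AND n7 = 0 AND 1 = 0
n9 = n8 XOR n7 = 0 XOR 1 = 1
So n9 = 1 as required.

x1=0 x2=0 x3=0 x4=1 x5=1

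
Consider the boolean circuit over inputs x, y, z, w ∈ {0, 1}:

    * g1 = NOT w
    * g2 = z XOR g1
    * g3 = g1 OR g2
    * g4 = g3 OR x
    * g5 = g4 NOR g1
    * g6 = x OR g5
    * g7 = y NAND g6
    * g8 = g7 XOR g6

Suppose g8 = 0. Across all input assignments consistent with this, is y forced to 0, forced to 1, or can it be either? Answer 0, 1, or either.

0

g8 = g7 XOR g6 must be 0, so g7 and g6 are equal.
Every assignment with g8 = 0 has y = 0; there are 5 such assignment(s).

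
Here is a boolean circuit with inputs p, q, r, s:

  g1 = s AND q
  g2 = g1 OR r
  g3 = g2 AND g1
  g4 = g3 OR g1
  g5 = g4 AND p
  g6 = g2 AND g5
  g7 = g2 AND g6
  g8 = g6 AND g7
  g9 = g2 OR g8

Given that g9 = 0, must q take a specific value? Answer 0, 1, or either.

either

Both values of q occur among assignments with g9 = 0:
  q=0: p=0, q=0, r=0, s=0
  q=1: p=0, q=1, r=0, s=0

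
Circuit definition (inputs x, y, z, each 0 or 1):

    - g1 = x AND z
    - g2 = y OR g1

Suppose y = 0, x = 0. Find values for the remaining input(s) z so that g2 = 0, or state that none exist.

g2 = y OR g1 must be 0, so both y = 0 and g1 = 0.
g1 = x AND z must be 0, so at least one of x, z is 0.
Check with y = 0, x = 0 and z=0:
g1 = x AND z = 0 AND 0 = 0
g2 = y OR g1 = 0 OR 0 = 0
So g2 = 0.

z=0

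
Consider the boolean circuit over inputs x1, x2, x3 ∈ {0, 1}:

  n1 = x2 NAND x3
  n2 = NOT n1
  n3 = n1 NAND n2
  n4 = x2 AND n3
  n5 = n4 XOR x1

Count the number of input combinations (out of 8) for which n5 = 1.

4

n5 = n4 XOR x1 must be 1, so n4 and x1 differ.
Enumerating the 8 input combinations, 4 give n5 = 1 and 4 give n5 = 0.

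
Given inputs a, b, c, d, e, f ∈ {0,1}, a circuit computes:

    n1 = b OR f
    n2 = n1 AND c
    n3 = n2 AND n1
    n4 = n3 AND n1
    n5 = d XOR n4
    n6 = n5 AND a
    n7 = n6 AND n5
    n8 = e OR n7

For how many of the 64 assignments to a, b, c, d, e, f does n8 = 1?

n8 = e OR n7 must be 1, so at least one of e, n7 is 1.
Enumerating the 64 input combinations, 40 give n8 = 1 and 24 give n8 = 0.

40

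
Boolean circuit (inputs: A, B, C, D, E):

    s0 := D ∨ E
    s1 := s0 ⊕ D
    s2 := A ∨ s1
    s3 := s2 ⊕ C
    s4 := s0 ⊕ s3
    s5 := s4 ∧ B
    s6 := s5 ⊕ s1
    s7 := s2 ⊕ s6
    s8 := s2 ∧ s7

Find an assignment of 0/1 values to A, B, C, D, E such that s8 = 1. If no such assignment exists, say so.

A=1, B=1, C=1, D=0, E=0

s8 = s2 ∧ s7 must be 1, so both s2 = 1 and s7 = 1.
s2 = A ∨ s1 must be 1, so at least one of A, s1 is 1.
Check with A=1, B=1, C=1, D=0, E=0:
s0 = D ∨ E = 0 ∨ 0 = 0
s1 = s0 ⊕ D = 0 ⊕ 0 = 0
s2 = A ∨ s1 = 1 ∨ 0 = 1
s3 = s2 ⊕ C = 1 ⊕ 1 = 0
s4 = s0 ⊕ s3 = 0 ⊕ 0 = 0
s5 = s4 ∧ B = 0 ∧ 1 = 0
s6 = s5 ⊕ s1 = 0 ⊕ 0 = 0
s7 = s2 ⊕ s6 = 1 ⊕ 0 = 1
s8 = s2 ∧ s7 = 1 ∧ 1 = 1
So s8 = 1 as required.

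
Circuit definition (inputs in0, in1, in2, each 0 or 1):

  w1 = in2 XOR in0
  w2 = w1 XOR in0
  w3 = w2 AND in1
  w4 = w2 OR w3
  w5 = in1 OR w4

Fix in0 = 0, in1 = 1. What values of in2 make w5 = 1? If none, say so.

Check with in0 = 0, in1 = 1 and in2=0:
w1 = in2 XOR in0 = 0 XOR 0 = 0
w2 = w1 XOR in0 = 0 XOR 0 = 0
w3 = w2 AND in1 = 0 AND 1 = 0
w4 = w2 OR w3 = 0 OR 0 = 0
w5 = in1 OR w4 = 1 OR 0 = 1
So w5 = 1.

in2=0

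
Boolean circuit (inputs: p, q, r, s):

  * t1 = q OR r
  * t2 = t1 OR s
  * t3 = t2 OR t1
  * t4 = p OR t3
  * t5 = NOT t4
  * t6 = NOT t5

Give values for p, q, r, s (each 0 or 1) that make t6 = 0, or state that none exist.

Check with p=0, q=0, r=0, s=0:
t1 = q OR r = 0 OR 0 = 0
t2 = t1 OR s = 0 OR 0 = 0
t3 = t2 OR t1 = 0 OR 0 = 0
t4 = p OR t3 = 0 OR 0 = 0
t5 = NOT t4 = NOT 0 = 1
t6 = NOT t5 = NOT 1 = 0
So t6 = 0 as required.

p=0, q=0, r=0, s=0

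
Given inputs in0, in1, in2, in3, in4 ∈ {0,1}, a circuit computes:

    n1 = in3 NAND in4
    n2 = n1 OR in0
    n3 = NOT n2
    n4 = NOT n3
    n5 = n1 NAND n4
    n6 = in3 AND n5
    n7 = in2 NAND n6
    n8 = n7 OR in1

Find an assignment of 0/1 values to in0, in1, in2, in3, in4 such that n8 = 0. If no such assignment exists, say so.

Check with in0=0 in1=0 in2=1 in3=1 in4=1:
n1 = in3 NAND in4 = 1 NAND 1 = 0
n2 = n1 OR in0 = 0 OR 0 = 0
n3 = NOT n2 = NOT 0 = 1
n4 = NOT n3 = NOT 1 = 0
n5 = n1 NAND n4 = 0 NAND 0 = 1
n6 = in3 AND n5 = 1 AND 1 = 1
n7 = in2 NAND n6 = 1 NAND 1 = 0
n8 = n7 OR in1 = 0 OR 0 = 0
So n8 = 0 as required.

in0=0 in1=0 in2=1 in3=1 in4=1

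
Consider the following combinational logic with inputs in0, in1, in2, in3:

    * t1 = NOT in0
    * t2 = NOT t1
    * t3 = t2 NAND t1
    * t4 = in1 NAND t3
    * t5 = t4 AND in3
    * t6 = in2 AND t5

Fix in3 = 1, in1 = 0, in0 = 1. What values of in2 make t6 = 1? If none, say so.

in2=1

t6 = in2 AND t5 must be 1, so both in2 = 1 and t5 = 1.
t5 = t4 AND in3 must be 1, so both t4 = 1 and in3 = 1.
Check with in3 = 1, in1 = 0, in0 = 1 and in2=1:
t1 = NOT in0 = NOT 1 = 0
t2 = NOT t1 = NOT 0 = 1
t3 = t2 NAND t1 = 1 NAND 0 = 1
t4 = in1 NAND t3 = 0 NAND 1 = 1
t5 = t4 AND in3 = 1 AND 1 = 1
t6 = in2 AND t5 = 1 AND 1 = 1
So t6 = 1.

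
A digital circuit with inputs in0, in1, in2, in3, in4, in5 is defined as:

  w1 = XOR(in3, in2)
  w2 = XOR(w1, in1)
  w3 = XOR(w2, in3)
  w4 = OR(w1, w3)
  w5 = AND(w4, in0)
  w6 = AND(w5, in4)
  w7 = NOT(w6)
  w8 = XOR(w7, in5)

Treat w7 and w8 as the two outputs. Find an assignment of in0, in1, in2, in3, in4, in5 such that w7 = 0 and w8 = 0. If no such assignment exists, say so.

Check with in0=1, in1=0, in2=1, in3=0, in4=1, in5=0:
w1 = XOR(in3, in2) = XOR(0, 1) = 1
w2 = XOR(w1, in1) = XOR(1, 0) = 1
w3 = XOR(w2, in3) = XOR(1, 0) = 1
w4 = OR(w1, w3) = OR(1, 1) = 1
w5 = AND(w4, in0) = AND(1, 1) = 1
w6 = AND(w5, in4) = AND(1, 1) = 1
w7 = NOT(w6) = NOT 1 = 0
w8 = XOR(w7, in5) = XOR(0, 0) = 0
So w7 = 0 and w8 = 0.

in0=1, in1=0, in2=1, in3=0, in4=1, in5=0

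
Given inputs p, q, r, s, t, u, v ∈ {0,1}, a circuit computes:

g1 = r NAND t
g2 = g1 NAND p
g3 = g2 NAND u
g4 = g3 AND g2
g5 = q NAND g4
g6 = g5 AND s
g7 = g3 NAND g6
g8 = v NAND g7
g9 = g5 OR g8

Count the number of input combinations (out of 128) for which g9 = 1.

118

g9 = g5 OR g8 must be 1, so at least one of g5, g8 is 1.
Enumerating the 128 input combinations, 118 give g9 = 1 and 10 give g9 = 0.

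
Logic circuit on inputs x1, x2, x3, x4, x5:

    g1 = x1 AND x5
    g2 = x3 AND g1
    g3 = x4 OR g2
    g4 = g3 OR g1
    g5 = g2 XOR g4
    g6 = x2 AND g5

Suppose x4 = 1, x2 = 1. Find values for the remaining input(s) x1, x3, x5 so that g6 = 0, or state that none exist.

g6 = x2 AND g5 must be 0, so at least one of x2, g5 is 0.
Check with x4 = 1, x2 = 1 and x1=1, x3=1, x5=1:
g1 = x1 AND x5 = 1 AND 1 = 1
g2 = x3 AND g1 = 1 AND 1 = 1
g3 = x4 OR g2 = 1 OR 1 = 1
g4 = g3 OR g1 = 1 OR 1 = 1
g5 = g2 XOR g4 = 1 XOR 1 = 0
g6 = x2 AND g5 = 1 AND 0 = 0
So g6 = 0.

x1=1, x3=1, x5=1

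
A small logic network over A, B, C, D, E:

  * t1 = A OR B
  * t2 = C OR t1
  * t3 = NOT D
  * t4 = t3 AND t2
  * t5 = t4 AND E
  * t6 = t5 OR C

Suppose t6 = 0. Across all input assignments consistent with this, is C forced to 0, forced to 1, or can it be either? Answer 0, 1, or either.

t6 = t5 OR C must be 0, so both t5 = 0 and C = 0.
t5 = t4 AND E must be 0, so at least one of t4, E is 0.
Every assignment with t6 = 0 has C = 0; there are 13 such assignment(s).

0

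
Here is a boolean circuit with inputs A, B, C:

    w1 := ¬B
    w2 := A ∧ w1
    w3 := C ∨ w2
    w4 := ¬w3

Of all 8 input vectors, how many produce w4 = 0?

5

w4 = ¬w3 must be 0, so w3 = 1.
Satisfying assignments:
  A=0, B=0, C=1
  A=0, B=1, C=1
  A=1, B=0, C=0
  A=1, B=0, C=1
  A=1, B=1, C=1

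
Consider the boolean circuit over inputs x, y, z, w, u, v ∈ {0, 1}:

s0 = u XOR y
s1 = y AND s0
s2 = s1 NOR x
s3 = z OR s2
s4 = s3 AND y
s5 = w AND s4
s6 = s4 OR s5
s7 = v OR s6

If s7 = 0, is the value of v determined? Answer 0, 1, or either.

s7 = v OR s6 must be 0, so both v = 0 and s6 = 0.
s6 = s4 OR s5 must be 0, so both s4 = 0 and s5 = 0.
Every assignment with s7 = 0 has v = 0; there are 22 such assignment(s).

0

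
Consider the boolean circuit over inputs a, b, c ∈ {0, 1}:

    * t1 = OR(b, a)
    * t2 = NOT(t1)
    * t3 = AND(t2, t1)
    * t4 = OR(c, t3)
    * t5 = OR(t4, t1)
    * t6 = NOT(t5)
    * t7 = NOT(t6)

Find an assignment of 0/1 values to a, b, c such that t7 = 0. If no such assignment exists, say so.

a=0, b=0, c=0

t7 = NOT(t6) must be 0, so t6 = 1.
t6 = NOT(t5) must be 1, so t5 = 0.
t5 = OR(t4, t1) must be 0, so both t4 = 0 and t1 = 0.
Check with a=0, b=0, c=0:
t1 = OR(b, a) = OR(0, 0) = 0
t2 = NOT(t1) = NOT 0 = 1
t3 = AND(t2, t1) = AND(1, 0) = 0
t4 = OR(c, t3) = OR(0, 0) = 0
t5 = OR(t4, t1) = OR(0, 0) = 0
t6 = NOT(t5) = NOT 0 = 1
t7 = NOT(t6) = NOT 1 = 0
So t7 = 0 as required.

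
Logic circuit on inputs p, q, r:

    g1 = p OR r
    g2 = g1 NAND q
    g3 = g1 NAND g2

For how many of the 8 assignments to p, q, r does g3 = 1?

g3 = g1 NAND g2 must be 1, so at least one of g1, g2 is 0.
Satisfying assignments:
  p=0, q=0, r=0
  p=0, q=1, r=0
  p=0, q=1, r=1
  p=1, q=1, r=0
  p=1, q=1, r=1

5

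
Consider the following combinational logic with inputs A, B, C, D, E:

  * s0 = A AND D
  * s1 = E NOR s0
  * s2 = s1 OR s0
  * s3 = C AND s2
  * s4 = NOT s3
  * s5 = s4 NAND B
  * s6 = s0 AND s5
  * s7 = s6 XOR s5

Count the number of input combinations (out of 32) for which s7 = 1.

s7 = s6 XOR s5 must be 1, so s6 and s5 differ.
Enumerating the 32 input combinations, 15 give s7 = 1 and 17 give s7 = 0.

15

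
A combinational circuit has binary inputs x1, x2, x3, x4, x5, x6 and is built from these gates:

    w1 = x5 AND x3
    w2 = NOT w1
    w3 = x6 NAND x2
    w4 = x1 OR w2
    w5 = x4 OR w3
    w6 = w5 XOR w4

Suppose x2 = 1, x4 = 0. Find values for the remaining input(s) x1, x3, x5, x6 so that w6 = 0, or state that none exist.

x1=1, x3=1, x5=0, x6=0

w6 = w5 XOR w4 must be 0, so w5 and w4 are equal.
Check with x2 = 1, x4 = 0 and x1=1, x3=1, x5=0, x6=0:
w1 = x5 AND x3 = 0 AND 1 = 0
w2 = NOT w1 = NOT 0 = 1
w3 = x6 NAND x2 = 0 NAND 1 = 1
w4 = x1 OR w2 = 1 OR 1 = 1
w5 = x4 OR w3 = 0 OR 1 = 1
w6 = w5 XOR w4 = 1 XOR 1 = 0
So w6 = 0.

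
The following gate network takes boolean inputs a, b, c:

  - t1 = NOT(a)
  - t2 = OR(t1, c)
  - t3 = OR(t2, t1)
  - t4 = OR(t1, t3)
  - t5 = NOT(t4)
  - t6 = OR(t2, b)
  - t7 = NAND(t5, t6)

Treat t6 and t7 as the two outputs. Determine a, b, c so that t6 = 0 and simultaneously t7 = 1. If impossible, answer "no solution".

Check with a=1, b=0, c=0:
t1 = NOT(a) = NOT 1 = 0
t2 = OR(t1, c) = OR(0, 0) = 0
t3 = OR(t2, t1) = OR(0, 0) = 0
t4 = OR(t1, t3) = OR(0, 0) = 0
t5 = NOT(t4) = NOT 0 = 1
t6 = OR(t2, b) = OR(0, 0) = 0
t7 = NAND(t5, t6) = NAND(1, 0) = 1
So t6 = 0 and t7 = 1.

a=1, b=0, c=0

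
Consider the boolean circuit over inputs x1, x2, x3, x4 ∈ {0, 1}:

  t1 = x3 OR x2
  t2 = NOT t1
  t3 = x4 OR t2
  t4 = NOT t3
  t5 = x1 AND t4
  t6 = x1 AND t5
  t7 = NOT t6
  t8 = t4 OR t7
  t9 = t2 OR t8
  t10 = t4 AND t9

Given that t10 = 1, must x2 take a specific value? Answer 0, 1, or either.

Both values of x2 occur among assignments with t10 = 1:
  x2=0: x1=0, x2=0, x3=1, x4=0
  x2=1: x1=0, x2=1, x3=0, x4=0

either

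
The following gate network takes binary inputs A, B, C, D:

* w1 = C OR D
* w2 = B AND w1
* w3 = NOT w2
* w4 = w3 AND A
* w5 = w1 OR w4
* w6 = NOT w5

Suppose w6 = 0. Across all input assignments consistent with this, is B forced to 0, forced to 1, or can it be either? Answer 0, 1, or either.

Both values of B occur among assignments with w6 = 0:
  B=0: A=0, B=0, C=0, D=1
  B=1: A=0, B=1, C=0, D=1

either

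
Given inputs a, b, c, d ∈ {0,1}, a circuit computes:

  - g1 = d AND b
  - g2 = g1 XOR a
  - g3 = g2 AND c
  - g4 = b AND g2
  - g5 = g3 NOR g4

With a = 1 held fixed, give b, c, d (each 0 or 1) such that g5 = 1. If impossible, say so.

Check with a = 1 and b=1, c=1, d=1:
g1 = d AND b = 1 AND 1 = 1
g2 = g1 XOR a = 1 XOR 1 = 0
g3 = g2 AND c = 0 AND 1 = 0
g4 = b AND g2 = 1 AND 0 = 0
g5 = g3 NOR g4 = 0 NOR 0 = 1
So g5 = 1.

b=1 c=1 d=1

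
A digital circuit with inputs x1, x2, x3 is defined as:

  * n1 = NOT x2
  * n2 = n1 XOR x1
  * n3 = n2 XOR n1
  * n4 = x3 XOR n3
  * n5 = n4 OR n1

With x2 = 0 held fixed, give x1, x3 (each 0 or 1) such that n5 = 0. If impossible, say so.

With x2 = 0 fixed, none of the 4 settings of x1, x3 give n5 = 0.
For example, with x1=1, x3=1:
n1 = NOT x2 = NOT 0 = 1
n2 = n1 XOR x1 = 1 XOR 1 = 0
n3 = n2 XOR n1 = 0 XOR 1 = 1
n4 = x3 XOR n3 = 1 XOR 1 = 0
n5 = n4 OR n1 = 0 OR 1 = 1
giving n5 = 1 ≠ 0.

no solution exists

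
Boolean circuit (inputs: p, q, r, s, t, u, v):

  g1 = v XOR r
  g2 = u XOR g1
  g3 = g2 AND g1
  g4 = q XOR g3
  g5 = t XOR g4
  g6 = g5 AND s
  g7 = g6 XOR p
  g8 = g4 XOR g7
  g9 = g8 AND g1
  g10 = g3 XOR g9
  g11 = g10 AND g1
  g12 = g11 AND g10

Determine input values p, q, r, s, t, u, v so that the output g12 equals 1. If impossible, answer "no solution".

g12 = g11 AND g10 must be 1, so both g11 = 1 and g10 = 1.
g11 = g10 AND g1 must be 1, so both g10 = 1 and g1 = 1.
g10 = g3 XOR g9 must be 1, so g3 and g9 differ.
Check with p=1, q=1, r=0, s=1, t=1, u=0, v=1:
g1 = v XOR r = 1 XOR 0 = 1
g2 = u XOR g1 = 0 XOR 1 = 1
g3 = g2 AND g1 = 1 AND 1 = 1
g4 = q XOR g3 = 1 XOR 1 = 0
g5 = t XOR g4 = 1 XOR 0 = 1
g6 = g5 AND s = 1 AND 1 = 1
g7 = g6 XOR p = 1 XOR 1 = 0
g8 = g4 XOR g7 = 0 XOR 0 = 0
g9 = g8 AND g1 = 0 AND 1 = 0
g10 = g3 XOR g9 = 1 XOR 0 = 1
g11 = g10 AND g1 = 1 AND 1 = 1
g12 = g11 AND g10 = 1 AND 1 = 1
So g12 = 1 as required.

p=1, q=1, r=0, s=1, t=1, u=0, v=1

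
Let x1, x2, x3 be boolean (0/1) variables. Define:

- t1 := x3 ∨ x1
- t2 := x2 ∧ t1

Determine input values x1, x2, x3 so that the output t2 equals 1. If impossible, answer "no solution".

x1=1 x2=1 x3=0

t2 = x2 ∧ t1 must be 1, so both x2 = 1 and t1 = 1.
t1 = x3 ∨ x1 must be 1, so at least one of x3, x1 is 1.
Check with x1=1 x2=1 x3=0:
t1 = x3 ∨ x1 = 0 ∨ 1 = 1
t2 = x2 ∧ t1 = 1 ∧ 1 = 1
So t2 = 1 as required.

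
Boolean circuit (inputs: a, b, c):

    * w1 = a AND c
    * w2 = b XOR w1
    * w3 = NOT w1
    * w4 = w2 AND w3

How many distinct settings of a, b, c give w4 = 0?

5

w4 = w2 AND w3 must be 0, so at least one of w2, w3 is 0.
Satisfying assignments:
  a=0, b=0, c=0
  a=0, b=0, c=1
  a=1, b=0, c=0
  a=1, b=0, c=1
  a=1, b=1, c=1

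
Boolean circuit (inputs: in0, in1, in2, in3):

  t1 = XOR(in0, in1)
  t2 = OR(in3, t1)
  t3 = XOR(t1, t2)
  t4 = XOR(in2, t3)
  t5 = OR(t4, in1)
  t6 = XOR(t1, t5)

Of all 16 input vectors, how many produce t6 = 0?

8

t6 = XOR(t1, t5) must be 0, so t1 and t5 are equal.
Enumerating the 16 input combinations, 8 give t6 = 0 and 8 give t6 = 1.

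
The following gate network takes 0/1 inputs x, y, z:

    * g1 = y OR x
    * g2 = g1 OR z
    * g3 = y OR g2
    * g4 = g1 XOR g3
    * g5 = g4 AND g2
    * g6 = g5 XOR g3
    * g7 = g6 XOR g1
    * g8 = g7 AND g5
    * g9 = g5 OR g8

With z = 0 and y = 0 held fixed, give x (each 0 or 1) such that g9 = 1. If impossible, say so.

With z = 0 and y = 0 fixed, none of the 2 settings of x give g9 = 1.
For example, with x=1:
g1 = y OR x = 0 OR 1 = 1
g2 = g1 OR z = 1 OR 0 = 1
g3 = y OR g2 = 0 OR 1 = 1
g4 = g1 XOR g3 = 1 XOR 1 = 0
g5 = g4 AND g2 = 0 AND 1 = 0
g6 = g5 XOR g3 = 0 XOR 1 = 1
g7 = g6 XOR g1 = 1 XOR 1 = 0
g8 = g7 AND g5 = 0 AND 0 = 0
g9 = g5 OR g8 = 0 OR 0 = 0
giving g9 = 0 ≠ 1.

no solution exists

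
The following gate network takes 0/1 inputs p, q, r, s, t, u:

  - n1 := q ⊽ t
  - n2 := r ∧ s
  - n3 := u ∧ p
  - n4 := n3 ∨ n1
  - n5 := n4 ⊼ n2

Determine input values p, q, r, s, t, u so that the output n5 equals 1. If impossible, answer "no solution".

p=1 q=1 r=1 s=0 t=1 u=0

Check with p=1 q=1 r=1 s=0 t=1 u=0:
n1 = q ⊽ t = 1 ⊽ 1 = 0
n2 = r ∧ s = 1 ∧ 0 = 0
n3 = u ∧ p = 0 ∧ 1 = 0
n4 = n3 ∨ n1 = 0 ∨ 0 = 0
n5 = n4 ⊼ n2 = 0 ⊼ 0 = 1
So n5 = 1 as required.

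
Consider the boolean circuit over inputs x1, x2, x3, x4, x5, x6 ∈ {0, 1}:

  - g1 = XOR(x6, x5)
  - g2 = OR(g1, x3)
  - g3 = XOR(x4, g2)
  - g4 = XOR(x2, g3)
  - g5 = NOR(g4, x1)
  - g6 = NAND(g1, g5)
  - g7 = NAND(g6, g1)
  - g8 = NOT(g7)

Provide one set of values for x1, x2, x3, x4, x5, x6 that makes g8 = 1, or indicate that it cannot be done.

g8 = NOT(g7) must be 1, so g7 = 0.
g7 = NAND(g6, g1) must be 0, so both g6 = 1 and g1 = 1.
g6 = NAND(g1, g5) must be 1, so at least one of g1, g5 is 0.
Check with x1=0, x2=1, x3=1, x4=1, x5=1, x6=0:
g1 = XOR(x6, x5) = XOR(0, 1) = 1
g2 = OR(g1, x3) = OR(1, 1) = 1
g3 = XOR(x4, g2) = XOR(1, 1) = 0
g4 = XOR(x2, g3) = XOR(1, 0) = 1
g5 = NOR(g4, x1) = NOR(1, 0) = 0
g6 = NAND(g1, g5) = NAND(1, 0) = 1
g7 = NAND(g6, g1) = NAND(1, 1) = 0
g8 = NOT(g7) = NOT 0 = 1
So g8 = 1 as required.

x1=0, x2=1, x3=1, x4=1, x5=1, x6=0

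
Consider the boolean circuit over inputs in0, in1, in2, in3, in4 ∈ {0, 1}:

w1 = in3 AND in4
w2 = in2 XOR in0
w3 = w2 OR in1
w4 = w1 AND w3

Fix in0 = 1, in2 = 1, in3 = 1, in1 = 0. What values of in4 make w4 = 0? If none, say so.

in4=0

w4 = w1 AND w3 must be 0, so at least one of w1, w3 is 0.
Check with in0 = 1, in2 = 1, in3 = 1, in1 = 0 and in4=0:
w1 = in3 AND in4 = 1 AND 0 = 0
w2 = in2 XOR in0 = 1 XOR 1 = 0
w3 = w2 OR in1 = 0 OR 0 = 0
w4 = w1 AND w3 = 0 AND 0 = 0
So w4 = 0.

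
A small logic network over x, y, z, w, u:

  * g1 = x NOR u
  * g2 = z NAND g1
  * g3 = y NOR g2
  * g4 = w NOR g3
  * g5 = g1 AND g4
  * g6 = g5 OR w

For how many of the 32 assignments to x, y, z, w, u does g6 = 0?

13

g6 = g5 OR w must be 0, so both g5 = 0 and w = 0.
g5 = g1 AND g4 must be 0, so at least one of g1, g4 is 0.
Enumerating the 32 input combinations, 13 give g6 = 0 and 19 give g6 = 1.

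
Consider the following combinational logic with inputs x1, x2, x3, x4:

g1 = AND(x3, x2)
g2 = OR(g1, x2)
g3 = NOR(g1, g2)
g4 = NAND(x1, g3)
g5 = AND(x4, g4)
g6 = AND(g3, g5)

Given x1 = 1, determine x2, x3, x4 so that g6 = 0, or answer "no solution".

x2=0, x3=1, x4=1

Check with x1 = 1 and x2=0, x3=1, x4=1:
g1 = AND(x3, x2) = AND(1, 0) = 0
g2 = OR(g1, x2) = OR(0, 0) = 0
g3 = NOR(g1, g2) = NOR(0, 0) = 1
g4 = NAND(x1, g3) = NAND(1, 1) = 0
g5 = AND(x4, g4) = AND(1, 0) = 0
g6 = AND(g3, g5) = AND(1, 0) = 0
So g6 = 0.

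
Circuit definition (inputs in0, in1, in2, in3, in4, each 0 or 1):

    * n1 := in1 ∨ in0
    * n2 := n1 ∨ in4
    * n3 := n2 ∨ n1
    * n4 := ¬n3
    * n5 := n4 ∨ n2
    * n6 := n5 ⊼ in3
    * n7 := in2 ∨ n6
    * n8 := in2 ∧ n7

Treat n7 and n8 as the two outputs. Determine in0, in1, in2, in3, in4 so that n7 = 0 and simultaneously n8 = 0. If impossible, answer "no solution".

Check with in0=1, in1=1, in2=0, in3=1, in4=0:
n1 = in1 ∨ in0 = 1 ∨ 1 = 1
n2 = n1 ∨ in4 = 1 ∨ 0 = 1
n3 = n2 ∨ n1 = 1 ∨ 1 = 1
n4 = ¬n3 = ¬1 = 0
n5 = n4 ∨ n2 = 0 ∨ 1 = 1
n6 = n5 ⊼ in3 = 1 ⊼ 1 = 0
n7 = in2 ∨ n6 = 0 ∨ 0 = 0
n8 = in2 ∧ n7 = 0 ∧ 0 = 0
So n7 = 0 and n8 = 0.

in0=1, in1=1, in2=0, in3=1, in4=0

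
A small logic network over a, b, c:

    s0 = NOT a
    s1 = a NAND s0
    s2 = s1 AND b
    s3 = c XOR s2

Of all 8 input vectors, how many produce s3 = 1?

4

s3 = c XOR s2 must be 1, so c and s2 differ.
Satisfying assignments:
  a=0, b=0, c=1
  a=0, b=1, c=0
  a=1, b=0, c=1
  a=1, b=1, c=0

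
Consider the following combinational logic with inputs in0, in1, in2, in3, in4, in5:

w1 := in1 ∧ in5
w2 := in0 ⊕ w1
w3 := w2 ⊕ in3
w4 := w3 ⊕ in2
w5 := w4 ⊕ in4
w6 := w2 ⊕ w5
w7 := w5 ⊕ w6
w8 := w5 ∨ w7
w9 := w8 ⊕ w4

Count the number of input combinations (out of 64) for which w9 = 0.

32

w9 = w8 ⊕ w4 must be 0, so w8 and w4 are equal.
Enumerating the 64 input combinations, 32 give w9 = 0 and 32 give w9 = 1.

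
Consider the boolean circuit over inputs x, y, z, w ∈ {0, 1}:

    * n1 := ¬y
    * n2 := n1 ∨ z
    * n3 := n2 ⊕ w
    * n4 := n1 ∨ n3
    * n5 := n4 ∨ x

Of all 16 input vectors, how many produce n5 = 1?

14

n5 = n4 ∨ x must be 1, so at least one of n4, x is 1.
Enumerating the 16 input combinations, 14 give n5 = 1 and 2 give n5 = 0.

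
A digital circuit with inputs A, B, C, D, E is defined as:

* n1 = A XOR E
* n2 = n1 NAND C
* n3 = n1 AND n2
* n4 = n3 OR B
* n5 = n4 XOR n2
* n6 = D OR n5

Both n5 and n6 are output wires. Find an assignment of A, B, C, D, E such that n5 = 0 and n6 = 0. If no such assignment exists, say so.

A=0, B=0, C=1, D=0, E=1

Check with A=0, B=0, C=1, D=0, E=1:
n1 = A XOR E = 0 XOR 1 = 1
n2 = n1 NAND C = 1 NAND 1 = 0
n3 = n1 AND n2 = 1 AND 0 = 0
n4 = n3 OR B = 0 OR 0 = 0
n5 = n4 XOR n2 = 0 XOR 0 = 0
n6 = D OR n5 = 0 OR 0 = 0
So n5 = 0 and n6 = 0.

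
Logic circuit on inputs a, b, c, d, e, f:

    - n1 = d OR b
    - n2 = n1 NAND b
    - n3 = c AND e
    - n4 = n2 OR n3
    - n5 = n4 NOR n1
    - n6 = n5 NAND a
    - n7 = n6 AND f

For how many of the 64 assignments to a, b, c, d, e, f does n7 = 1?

n7 = n6 AND f must be 1, so both n6 = 1 and f = 1.
n6 = n5 NAND a must be 1, so at least one of n5, a is 0.
Enumerating the 64 input combinations, 32 give n7 = 1 and 32 give n7 = 0.

32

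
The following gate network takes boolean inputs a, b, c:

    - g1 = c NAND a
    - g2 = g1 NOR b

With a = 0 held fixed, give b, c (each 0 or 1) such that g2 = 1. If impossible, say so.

With a = 0 fixed, none of the 4 settings of b, c give g2 = 1.
For example, with b=0, c=1:
g1 = c NAND a = 1 NAND 0 = 1
g2 = g1 NOR b = 1 NOR 0 = 0
giving g2 = 0 ≠ 1.

no solution exists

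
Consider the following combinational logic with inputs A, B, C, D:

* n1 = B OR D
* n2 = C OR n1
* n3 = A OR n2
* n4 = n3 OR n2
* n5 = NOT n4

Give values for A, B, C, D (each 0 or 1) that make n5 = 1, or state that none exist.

A=0, B=0, C=0, D=0

Check with A=0, B=0, C=0, D=0:
n1 = B OR D = 0 OR 0 = 0
n2 = C OR n1 = 0 OR 0 = 0
n3 = A OR n2 = 0 OR 0 = 0
n4 = n3 OR n2 = 0 OR 0 = 0
n5 = NOT n4 = NOT 0 = 1
So n5 = 1 as required.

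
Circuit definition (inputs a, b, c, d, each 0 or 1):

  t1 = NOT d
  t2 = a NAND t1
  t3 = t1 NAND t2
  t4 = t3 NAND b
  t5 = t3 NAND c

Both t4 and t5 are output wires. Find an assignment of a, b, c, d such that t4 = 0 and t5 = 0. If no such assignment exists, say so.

a=0, b=1, c=1, d=1

Check with a=0, b=1, c=1, d=1:
t1 = NOT d = NOT 1 = 0
t2 = a NAND t1 = 0 NAND 0 = 1
t3 = t1 NAND t2 = 0 NAND 1 = 1
t4 = t3 NAND b = 1 NAND 1 = 0
t5 = t3 NAND c = 1 NAND 1 = 0
So t4 = 0 and t5 = 0.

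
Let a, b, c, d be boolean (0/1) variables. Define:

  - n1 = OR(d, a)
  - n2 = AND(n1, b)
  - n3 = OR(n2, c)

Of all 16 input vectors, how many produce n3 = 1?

11

n3 = OR(n2, c) must be 1, so at least one of n2, c is 1.
Enumerating the 16 input combinations, 11 give n3 = 1 and 5 give n3 = 0.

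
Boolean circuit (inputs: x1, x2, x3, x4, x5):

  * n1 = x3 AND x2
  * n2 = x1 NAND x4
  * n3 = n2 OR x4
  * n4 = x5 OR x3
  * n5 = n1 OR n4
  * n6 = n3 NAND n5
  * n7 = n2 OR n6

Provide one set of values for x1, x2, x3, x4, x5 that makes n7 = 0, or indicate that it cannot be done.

n7 = n2 OR n6 must be 0, so both n2 = 0 and n6 = 0.
n2 = x1 NAND x4 must be 0, so both x1 = 1 and x4 = 1.
Check with x1=1 x2=0 x3=1 x4=1 x5=1:
n1 = x3 AND x2 = 1 AND 0 = 0
n2 = x1 NAND x4 = 1 NAND 1 = 0
n3 = n2 OR x4 = 0 OR 1 = 1
n4 = x5 OR x3 = 1 OR 1 = 1
n5 = n1 OR n4 = 0 OR 1 = 1
n6 = n3 NAND n5 = 1 NAND 1 = 0
n7 = n2 OR n6 = 0 OR 0 = 0
So n7 = 0 as required.

x1=1 x2=0 x3=1 x4=1 x5=1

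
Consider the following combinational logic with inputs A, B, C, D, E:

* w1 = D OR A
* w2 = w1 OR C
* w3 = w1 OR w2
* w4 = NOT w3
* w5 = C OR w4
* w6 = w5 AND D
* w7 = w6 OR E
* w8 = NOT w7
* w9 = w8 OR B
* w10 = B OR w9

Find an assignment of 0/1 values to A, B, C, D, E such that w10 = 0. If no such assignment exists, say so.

Check with A=0, B=0, C=0, D=1, E=1:
w1 = D OR A = 1 OR 0 = 1
w2 = w1 OR C = 1 OR 0 = 1
w3 = w1 OR w2 = 1 OR 1 = 1
w4 = NOT w3 = NOT 1 = 0
w5 = C OR w4 = 0 OR 0 = 0
w6 = w5 AND D = 0 AND 1 = 0
w7 = w6 OR E = 0 OR 1 = 1
w8 = NOT w7 = NOT 1 = 0
w9 = w8 OR B = 0 OR 0 = 0
w10 = B OR w9 = 0 OR 0 = 0
So w10 = 0 as required.

A=0, B=0, C=0, D=1, E=1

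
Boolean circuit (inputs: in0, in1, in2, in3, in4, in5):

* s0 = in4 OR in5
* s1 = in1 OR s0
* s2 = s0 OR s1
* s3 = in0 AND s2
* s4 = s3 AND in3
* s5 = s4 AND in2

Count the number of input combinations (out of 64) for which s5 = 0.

s5 = s4 AND in2 must be 0, so at least one of s4, in2 is 0.
Enumerating the 64 input combinations, 57 give s5 = 0 and 7 give s5 = 1.

57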